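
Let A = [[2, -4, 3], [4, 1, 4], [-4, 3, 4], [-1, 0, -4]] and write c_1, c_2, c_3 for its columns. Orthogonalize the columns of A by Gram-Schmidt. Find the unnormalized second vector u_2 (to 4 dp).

u_2 = (-3.1351, 2.7297, 1.2703, -0.4324)

e_1 = c_1/‖c_1‖ = (2, 4, -4, -1)/6.0828 = (0.3288, 0.6576, -0.6576, -0.1644).
r_{12} = e_1·c_2 = -2.6304.
u_2 = c_2 + 2.6304·e_1 = (-3.1351, 2.7297, 1.2703, -0.4324).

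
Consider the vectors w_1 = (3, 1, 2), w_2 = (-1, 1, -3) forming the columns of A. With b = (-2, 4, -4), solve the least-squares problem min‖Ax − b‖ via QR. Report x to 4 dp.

x = (0.3778, 1.9111)

w_1 = (3, 1, 2); ‖w_1‖ = 3.7417, so e_1 = (0.8018, 0.2673, 0.5345).
e_1·w_2 = 0.8018·(-1) + 0.2673·1 + 0.5345·(-3) = -2.1381.
u_2 = w_2 + 2.1381·e_1 = (0.7143, 1.5714, -1.8571).
‖u_2‖ = 2.5355, so e_2 = (0.2817, 0.6198, -0.7325).
Qᵀb = (-2.6726, 4.8456).
Back-substitute: x_2 = 4.8456/2.5355 = 1.9111.
x_1 = (-2.6726 + 2.1381·1.9111)/3.7417 = 0.3778.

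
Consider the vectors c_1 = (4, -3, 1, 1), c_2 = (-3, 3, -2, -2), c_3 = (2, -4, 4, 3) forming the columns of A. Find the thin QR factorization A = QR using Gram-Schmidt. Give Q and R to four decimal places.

c_1 = (4, -3, 1, 1); ‖c_1‖ = 5.1962, so q_1 = (0.7698, -0.5774, 0.1925, 0.1925).
q_1·c_2 = 0.7698·(-3) + (-0.5774)·3 + 0.1925·(-2) + 0.1925·(-2) = -4.8113.
u_2 = c_2 + 4.8113·q_1 = (0.7037, 0.2222, -1.0741, -1.0741).
‖u_2‖ = 1.6887, so q_2 = (0.4167, 0.1316, -0.6360, -0.6360).
q_1·c_3 = 0.7698·2 + (-0.5774)·(-4) + 0.1925·4 + 0.1925·3 = 5.1962; q_2·c_3 = 0.4167·2 + 0.1316·(-4) + (-0.6360)·4 + (-0.6360)·3 = -4.1451.
u_3 = c_3 − 5.1962·q_1 + 4.1451·q_2 = (-0.2727, -0.4545, 0.3636, -0.6364).
‖u_3‖ = 0.9045, so q_3 = (-0.3015, -0.5025, 0.4020, -0.7035).

Q = [[0.7698, 0.4167, -0.3015], [-0.5774, 0.1316, -0.5025], [0.1925, -0.6360, 0.4020], [0.1925, -0.6360, -0.7035]], R = [[5.1962, -4.8113, 5.1962], [0.0000, 1.6887, -4.1451], [0.0000, 0.0000, 0.9045]]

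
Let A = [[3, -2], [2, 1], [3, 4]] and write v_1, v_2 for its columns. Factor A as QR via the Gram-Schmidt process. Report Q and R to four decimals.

e_1 = v_1/‖v_1‖ = (3, 2, 3)/4.6904 = (0.6396, 0.4264, 0.6396).
r_{12} = e_1·v_2 = 1.7056.
u_2 = v_2 − 1.7056·e_1 = (-3.0909, 0.2727, 2.9091).
‖u_2‖ = 4.2533, so e_2 = (-0.7267, 0.0641, 0.6840).

Q = [[0.6396, -0.7267], [0.4264, 0.0641], [0.6396, 0.6840]], R = [[4.6904, 1.7056], [0.0000, 4.2533]]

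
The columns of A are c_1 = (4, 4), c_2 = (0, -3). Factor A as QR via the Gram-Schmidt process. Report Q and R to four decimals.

e_1 = c_1/‖c_1‖ = (4, 4)/5.6569 = (0.7071, 0.7071).
r_{12} = e_1·c_2 = -2.1213.
u_2 = c_2 + 2.1213·e_1 = (1.5000, -1.5000).
‖u_2‖ = 2.1213, so e_2 = (0.7071, -0.7071).

Q = [[0.7071, 0.7071], [0.7071, -0.7071]], R = [[5.6569, -2.1213], [0.0000, 2.1213]]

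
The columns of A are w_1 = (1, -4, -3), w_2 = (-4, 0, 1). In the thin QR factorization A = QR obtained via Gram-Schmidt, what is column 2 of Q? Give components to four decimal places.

e_2 = (-0.9596, -0.2770, 0.0495)

e_1 = w_1/‖w_1‖ = (1, -4, -3)/5.0990 = (0.1961, -0.7845, -0.5883).
r_{12} = e_1·w_2 = -1.3728.
u_2 = w_2 + 1.3728·e_1 = (-3.7308, -1.0769, 0.1923).
‖u_2‖ = 3.8879, so e_2 = (-0.9596, -0.2770, 0.0495).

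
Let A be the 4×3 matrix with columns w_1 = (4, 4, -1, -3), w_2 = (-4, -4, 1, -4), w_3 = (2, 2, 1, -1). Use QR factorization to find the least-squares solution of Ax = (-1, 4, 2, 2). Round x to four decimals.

w_1 = (4, 4, -1, -3); ‖w_1‖ = 6.4807, so e_1 = (0.6172, 0.6172, -0.1543, -0.4629).
e_1·w_2 = 0.6172·(-4) + 0.6172·(-4) + (-0.1543)·1 + (-0.4629)·(-4) = -3.2404.
u_2 = w_2 + 3.2404·e_1 = (-2.0000, -2.0000, 0.5000, -5.5000).
‖u_2‖ = 6.2048, so e_2 = (-0.3223, -0.3223, 0.0806, -0.8864).
e_1·w_3 = 0.6172·2 + 0.6172·2 + (-0.1543)·1 + (-0.4629)·(-1) = 2.7775; e_2·w_3 = (-0.3223)·2 + (-0.3223)·2 + 0.0806·1 + (-0.8864)·(-1) = -0.3223.
u_3 = w_3 − 2.7775·e_1 + 0.3223·e_2 = (0.1818, 0.1818, 1.4545, 0.0000).
‖u_3‖ = 1.4771, so e_3 = (0.1231, 0.1231, 0.9847, 0.0000).
Qᵀb = (0.6172, -2.5786, 2.3387).
Back-substitute: x_3 = 2.3387/1.4771 = 1.5833.
x_2 = (-2.5786 + 0.3223·1.5833)/6.2048 = -0.3333.
x_1 = (0.6172 + 3.2404·(-0.3333) − 2.7775·1.5833)/6.4807 = -0.7500.

x = (-0.7500, -0.3333, 1.5833)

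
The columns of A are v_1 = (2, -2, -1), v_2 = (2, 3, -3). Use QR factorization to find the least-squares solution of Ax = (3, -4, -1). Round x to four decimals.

x = (1.6904, -0.2132)

v_1 = (2, -2, -1); ‖v_1‖ = 3.0000, so e_1 = (0.6667, -0.6667, -0.3333).
e_1·v_2 = 0.6667·2 + (-0.6667)·3 + (-0.3333)·(-3) = 0.3333.
u_2 = v_2 − 0.3333·e_1 = (1.7778, 3.2222, -2.8889).
‖u_2‖ = 4.6786, so e_2 = (0.3800, 0.6887, -0.6175).
Qᵀb = (5.0000, -0.9975).
Back-substitute: x_2 = -0.9975/4.6786 = -0.2132.
x_1 = (5.0000 − 0.3333·(-0.2132))/3.0000 = 1.6904.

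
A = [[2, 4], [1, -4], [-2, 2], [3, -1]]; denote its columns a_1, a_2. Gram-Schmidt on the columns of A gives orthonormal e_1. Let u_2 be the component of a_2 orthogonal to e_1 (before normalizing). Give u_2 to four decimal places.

u_2 = (4.3333, -3.8333, 1.6667, -0.5000)

a_1 = (2, 1, -2, 3); ‖a_1‖ = 4.2426, so e_1 = (0.4714, 0.2357, -0.4714, 0.7071).
e_1·a_2 = 0.4714·4 + 0.2357·(-4) + (-0.4714)·2 + 0.7071·(-1) = -0.7071.
u_2 = a_2 + 0.7071·e_1 = (4.3333, -3.8333, 1.6667, -0.5000).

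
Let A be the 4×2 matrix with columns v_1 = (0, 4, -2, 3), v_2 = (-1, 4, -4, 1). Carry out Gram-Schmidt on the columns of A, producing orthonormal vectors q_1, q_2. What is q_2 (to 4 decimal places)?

q_2 = (-0.3359, 0.0927, -0.7182, -0.6023)

v_1 = (0, 4, -2, 3); ‖v_1‖ = 5.3852, so q_1 = (0.0000, 0.7428, -0.3714, 0.5571).
q_1·v_2 = 0.0000·(-1) + 0.7428·4 + (-0.3714)·(-4) + 0.5571·1 = 5.0138.
u_2 = v_2 − 5.0138·q_1 = (-1.0000, 0.2759, -2.1379, -1.7931).
‖u_2‖ = 2.9769, so q_2 = (-0.3359, 0.0927, -0.7182, -0.6023).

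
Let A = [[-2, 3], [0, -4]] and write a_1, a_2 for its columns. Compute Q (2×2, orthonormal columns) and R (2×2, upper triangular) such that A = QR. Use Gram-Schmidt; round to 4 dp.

Q = [[-1.0000, 0.0000], [0.0000, -1.0000]], R = [[2.0000, -3.0000], [0.0000, 4.0000]]

a_1 = (-2, 0); ‖a_1‖ = 2.0000, so e_1 = (-1.0000, 0.0000).
e_1·a_2 = (-1.0000)·3 + 0.0000·(-4) = -3.0000.
u_2 = a_2 + 3.0000·e_1 = (0.0000, -4.0000).
‖u_2‖ = 4.0000, so e_2 = (0.0000, -1.0000).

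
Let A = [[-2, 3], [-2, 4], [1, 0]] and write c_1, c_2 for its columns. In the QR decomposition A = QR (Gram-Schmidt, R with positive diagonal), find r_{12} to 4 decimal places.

c_1 = (-2, -2, 1); ‖c_1‖ = 3.0000, so e_1 = (-0.6667, -0.6667, 0.3333).
r_{12} = e_1·c_2 = -4.6667.

r_{12} = -4.6667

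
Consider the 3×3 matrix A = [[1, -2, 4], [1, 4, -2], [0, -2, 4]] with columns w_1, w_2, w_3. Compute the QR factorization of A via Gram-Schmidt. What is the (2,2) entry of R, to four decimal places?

q_1 = w_1/‖w_1‖ = (1, 1, 0)/1.4142 = (0.7071, 0.7071, 0.0000).
r_{12} = q_1·w_2 = 1.4142.
u_2 = w_2 − 1.4142·q_1 = (-3.0000, 3.0000, -2.0000).
r_{22} = ‖u_2‖ = 4.6904.

r_{22} = 4.6904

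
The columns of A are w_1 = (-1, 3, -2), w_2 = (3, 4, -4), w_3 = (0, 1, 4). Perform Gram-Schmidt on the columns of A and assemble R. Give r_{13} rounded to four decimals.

r_{13} = -1.3363

w_1 = (-1, 3, -2); ‖w_1‖ = 3.7417, so q_1 = (-0.2673, 0.8018, -0.5345).
r_{13} = q_1·w_3 = -1.3363.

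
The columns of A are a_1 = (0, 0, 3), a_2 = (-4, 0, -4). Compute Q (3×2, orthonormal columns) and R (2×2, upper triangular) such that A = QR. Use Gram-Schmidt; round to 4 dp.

e_1 = a_1/‖a_1‖ = (0, 0, 3)/3.0000 = (0.0000, 0.0000, 1.0000).
r_{12} = e_1·a_2 = -4.0000.
u_2 = a_2 + 4.0000·e_1 = (-4.0000, 0.0000, 0.0000).
‖u_2‖ = 4.0000, so e_2 = (-1.0000, 0.0000, 0.0000).

Q = [[0.0000, -1.0000], [0.0000, 0.0000], [1.0000, 0.0000]], R = [[3.0000, -4.0000], [0.0000, 4.0000]]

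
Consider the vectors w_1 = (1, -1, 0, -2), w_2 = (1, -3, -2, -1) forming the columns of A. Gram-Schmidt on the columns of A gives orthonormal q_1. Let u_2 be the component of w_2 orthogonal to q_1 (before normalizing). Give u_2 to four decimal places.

u_2 = (0.0000, -2.0000, -2.0000, 1.0000)

q_1 = w_1/‖w_1‖ = (1, -1, 0, -2)/2.4495 = (0.4082, -0.4082, 0.0000, -0.8165).
r_{12} = q_1·w_2 = 2.4495.
u_2 = w_2 − 2.4495·q_1 = (0.0000, -2.0000, -2.0000, 1.0000).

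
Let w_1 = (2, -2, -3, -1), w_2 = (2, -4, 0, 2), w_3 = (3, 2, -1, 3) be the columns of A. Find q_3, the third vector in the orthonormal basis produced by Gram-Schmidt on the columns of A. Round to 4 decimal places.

w_1 = (2, -2, -3, -1); ‖w_1‖ = 4.2426, so q_1 = (0.4714, -0.4714, -0.7071, -0.2357).
q_1·w_2 = 0.4714·2 + (-0.4714)·(-4) + (-0.7071)·0 + (-0.2357)·2 = 2.3570.
u_2 = w_2 − 2.3570·q_1 = (0.8889, -2.8889, 1.6667, 2.5556).
‖u_2‖ = 4.2947, so q_2 = (0.2070, -0.6727, 0.3881, 0.5950).
q_1·w_3 = 0.4714·3 + (-0.4714)·2 + (-0.7071)·(-1) + (-0.2357)·3 = 0.4714; q_2·w_3 = 0.2070·3 + (-0.6727)·2 + 0.3881·(-1) + 0.5950·3 = 0.6727.
u_3 = w_3 − 0.4714·q_1 − 0.6727·q_2 = (2.6386, 2.6747, -0.9277, 2.7108).
‖u_3‖ = 4.7250, so q_3 = (0.5584, 0.5661, -0.1963, 0.5737).

q_3 = (0.5584, 0.5661, -0.1963, 0.5737)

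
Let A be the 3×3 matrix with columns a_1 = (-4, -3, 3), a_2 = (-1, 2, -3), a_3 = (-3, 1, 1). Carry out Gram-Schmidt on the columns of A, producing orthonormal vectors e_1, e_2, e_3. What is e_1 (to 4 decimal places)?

e_1 = (-0.6860, -0.5145, 0.5145)

a_1 = (-4, -3, 3); ‖a_1‖ = 5.8310, so e_1 = (-0.6860, -0.5145, 0.5145).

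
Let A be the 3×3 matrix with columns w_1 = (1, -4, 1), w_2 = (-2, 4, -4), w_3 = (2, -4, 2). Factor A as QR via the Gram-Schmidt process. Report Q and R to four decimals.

Q = [[0.2357, -0.2577, 0.9370], [-0.9428, -0.2945, 0.1562], [0.2357, -0.9203, -0.3123]], R = [[4.2426, -5.1854, 4.7140], [0.0000, 3.0185, -1.1779], [0.0000, 0.0000, 0.6247]]

w_1 = (1, -4, 1); ‖w_1‖ = 4.2426, so e_1 = (0.2357, -0.9428, 0.2357).
e_1·w_2 = 0.2357·(-2) + (-0.9428)·4 + 0.2357·(-4) = -5.1854.
u_2 = w_2 + 5.1854·e_1 = (-0.7778, -0.8889, -2.7778).
‖u_2‖ = 3.0185, so e_2 = (-0.2577, -0.2945, -0.9203).
e_1·w_3 = 0.2357·2 + (-0.9428)·(-4) + 0.2357·2 = 4.7140; e_2·w_3 = (-0.2577)·2 + (-0.2945)·(-4) + (-0.9203)·2 = -1.1779.
u_3 = w_3 − 4.7140·e_1 + 1.1779·e_2 = (0.5854, 0.0976, -0.1951).
‖u_3‖ = 0.6247, so e_3 = (0.9370, 0.1562, -0.3123).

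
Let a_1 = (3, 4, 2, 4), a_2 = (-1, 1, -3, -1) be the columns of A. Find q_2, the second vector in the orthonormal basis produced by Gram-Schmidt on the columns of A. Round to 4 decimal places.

a_1 = (3, 4, 2, 4); ‖a_1‖ = 6.7082, so q_1 = (0.4472, 0.5963, 0.2981, 0.5963).
q_1·a_2 = 0.4472·(-1) + 0.5963·1 + 0.2981·(-3) + 0.5963·(-1) = -1.3416.
u_2 = a_2 + 1.3416·q_1 = (-0.4000, 1.8000, -2.6000, -0.2000).
‖u_2‖ = 3.1937, so q_2 = (-0.1252, 0.5636, -0.8141, -0.0626).

q_2 = (-0.1252, 0.5636, -0.8141, -0.0626)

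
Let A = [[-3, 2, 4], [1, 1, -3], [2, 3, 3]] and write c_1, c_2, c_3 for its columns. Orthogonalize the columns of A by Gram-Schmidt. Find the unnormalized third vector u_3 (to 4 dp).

u_3 = (-0.2564, -3.3333, 1.2821)

e_1 = c_1/‖c_1‖ = (-3, 1, 2)/3.7417 = (-0.8018, 0.2673, 0.5345).
r_{12} = e_1·c_2 = 0.2673.
u_2 = c_2 − 0.2673·e_1 = (2.2143, 0.9286, 2.8571).
‖u_2‖ = 3.7321, so e_2 = (0.5933, 0.2488, 0.7656).
r_{13} = e_1·c_3 = -2.4054; r_{23} = e_2·c_3 = 3.9235.
u_3 = c_3 + 2.4054·e_1 − 3.9235·e_2 = (-0.2564, -3.3333, 1.2821).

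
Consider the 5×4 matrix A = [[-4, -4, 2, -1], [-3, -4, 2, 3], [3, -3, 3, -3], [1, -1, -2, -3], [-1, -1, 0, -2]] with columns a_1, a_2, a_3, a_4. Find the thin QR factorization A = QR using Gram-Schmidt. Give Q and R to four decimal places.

Q = [[-0.6667, -0.3290, 0.0403, -0.5015], [-0.5000, -0.4209, 0.0006, 0.7098], [0.5000, -0.7982, 0.3116, -0.1251], [0.1667, -0.2661, -0.9352, 0.0205], [-0.1667, -0.0822, -0.1631, -0.4782]], R = [[6.0000, 3.1667, -1.1667, -2.5000], [0.0000, 5.7421, -3.3621, 2.4236], [0.0000, 0.0000, 2.8871, 2.1585], [0.0000, 0.0000, 0.0000, 3.9009]]

a_1 = (-4, -3, 3, 1, -1); ‖a_1‖ = 6.0000, so e_1 = (-0.6667, -0.5000, 0.5000, 0.1667, -0.1667).
e_1·a_2 = (-0.6667)·(-4) + (-0.5000)·(-4) + 0.5000·(-3) + 0.1667·(-1) + (-0.1667)·(-1) = 3.1667.
u_2 = a_2 − 3.1667·e_1 = (-1.8889, -2.4167, -4.5833, -1.5278, -0.4722).
‖u_2‖ = 5.7421, so e_2 = (-0.3290, -0.4209, -0.7982, -0.2661, -0.0822).
e_1·a_3 = (-0.6667)·2 + (-0.5000)·2 + 0.5000·3 + 0.1667·(-2) + (-0.1667)·0 = -1.1667; e_2·a_3 = (-0.3290)·2 + (-0.4209)·2 + (-0.7982)·3 + (-0.2661)·(-2) + (-0.0822)·0 = -3.3621.
u_3 = a_3 + 1.1667·e_1 + 3.3621·e_2 = (0.1163, 0.0017, 0.8997, -2.7001, -0.4709).
‖u_3‖ = 2.8871, so e_3 = (0.0403, 0.0006, 0.3116, -0.9352, -0.1631).
e_1·a_4 = (-0.6667)·(-1) + (-0.5000)·3 + 0.5000·(-3) + 0.1667·(-3) + (-0.1667)·(-2) = -2.5000; e_2·a_4 = (-0.3290)·(-1) + (-0.4209)·3 + (-0.7982)·(-3) + (-0.2661)·(-3) + (-0.0822)·(-2) = 2.4236; e_3·a_4 = 0.0403·(-1) + 0.0006·3 + 0.3116·(-3) + (-0.9352)·(-3) + (-0.1631)·(-2) = 2.1585.
u_4 = a_4 + 2.5000·e_1 − 2.4236·e_2 − 2.1585·e_3 = (-1.9563, 2.7687, -0.4882, 0.0801, -1.8653).
‖u_4‖ = 3.9009, so e_4 = (-0.5015, 0.7098, -0.1251, 0.0205, -0.4782).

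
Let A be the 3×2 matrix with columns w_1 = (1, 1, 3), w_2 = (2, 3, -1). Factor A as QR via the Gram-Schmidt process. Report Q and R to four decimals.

Q = [[0.3015, 0.4924], [0.3015, 0.7632], [0.9045, -0.4185]], R = [[3.3166, 0.6030], [0.0000, 3.6927]]

w_1 = (1, 1, 3); ‖w_1‖ = 3.3166, so q_1 = (0.3015, 0.3015, 0.9045).
q_1·w_2 = 0.3015·2 + 0.3015·3 + 0.9045·(-1) = 0.6030.
u_2 = w_2 − 0.6030·q_1 = (1.8182, 2.8182, -1.5455).
‖u_2‖ = 3.6927, so q_2 = (0.4924, 0.7632, -0.4185).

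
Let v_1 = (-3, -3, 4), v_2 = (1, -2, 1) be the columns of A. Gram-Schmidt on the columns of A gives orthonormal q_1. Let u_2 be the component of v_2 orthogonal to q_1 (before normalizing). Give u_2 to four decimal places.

v_1 = (-3, -3, 4); ‖v_1‖ = 5.8310, so q_1 = (-0.5145, -0.5145, 0.6860).
q_1·v_2 = (-0.5145)·1 + (-0.5145)·(-2) + 0.6860·1 = 1.2005.
u_2 = v_2 − 1.2005·q_1 = (1.6176, -1.3824, 0.1765).

u_2 = (1.6176, -1.3824, 0.1765)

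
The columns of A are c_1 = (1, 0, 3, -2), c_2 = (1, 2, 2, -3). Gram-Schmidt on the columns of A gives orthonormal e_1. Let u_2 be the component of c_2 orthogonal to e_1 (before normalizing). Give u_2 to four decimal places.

u_2 = (0.0714, 2.0000, -0.7857, -1.1429)

c_1 = (1, 0, 3, -2); ‖c_1‖ = 3.7417, so e_1 = (0.2673, 0.0000, 0.8018, -0.5345).
e_1·c_2 = 0.2673·1 + 0.0000·2 + 0.8018·2 + (-0.5345)·(-3) = 3.4744.
u_2 = c_2 − 3.4744·e_1 = (0.0714, 2.0000, -0.7857, -1.1429).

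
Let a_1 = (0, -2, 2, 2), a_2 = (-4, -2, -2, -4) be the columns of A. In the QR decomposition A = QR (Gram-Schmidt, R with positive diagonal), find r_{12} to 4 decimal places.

r_{12} = -2.3094

a_1 = (0, -2, 2, 2); ‖a_1‖ = 3.4641, so q_1 = (0.0000, -0.5774, 0.5774, 0.5774).
r_{12} = q_1·a_2 = -2.3094.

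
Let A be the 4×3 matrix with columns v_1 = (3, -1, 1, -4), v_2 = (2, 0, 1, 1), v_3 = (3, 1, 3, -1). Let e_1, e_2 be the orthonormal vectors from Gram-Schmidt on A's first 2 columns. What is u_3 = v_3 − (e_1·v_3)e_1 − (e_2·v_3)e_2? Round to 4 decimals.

u_3 = (-0.5294, 1.4314, 1.4510, -0.3922)

v_1 = (3, -1, 1, -4); ‖v_1‖ = 5.1962, so e_1 = (0.5774, -0.1925, 0.1925, -0.7698).
e_1·v_2 = 0.5774·2 + (-0.1925)·0 + 0.1925·1 + (-0.7698)·1 = 0.5774.
u_2 = v_2 − 0.5774·e_1 = (1.6667, 0.1111, 0.8889, 1.4444).
‖u_2‖ = 2.3805, so e_2 = (0.7001, 0.0467, 0.3734, 0.6068).
e_1·v_3 = 0.5774·3 + (-0.1925)·1 + 0.1925·3 + (-0.7698)·(-1) = 2.8868; e_2·v_3 = 0.7001·3 + 0.0467·1 + 0.3734·3 + 0.6068·(-1) = 2.6605.
u_3 = v_3 − 2.8868·e_1 − 2.6605·e_2 = (-0.5294, 1.4314, 1.4510, -0.3922).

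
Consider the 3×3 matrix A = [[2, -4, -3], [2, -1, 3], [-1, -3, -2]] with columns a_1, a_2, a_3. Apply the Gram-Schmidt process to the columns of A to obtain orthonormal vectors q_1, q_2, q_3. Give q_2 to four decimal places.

q_2 = (-0.5392, 0.1225, -0.8332)

a_1 = (2, 2, -1); ‖a_1‖ = 3.0000, so q_1 = (0.6667, 0.6667, -0.3333).
q_1·a_2 = 0.6667·(-4) + 0.6667·(-1) + (-0.3333)·(-3) = -2.3333.
u_2 = a_2 + 2.3333·q_1 = (-2.4444, 0.5556, -3.7778).
‖u_2‖ = 4.5338, so q_2 = (-0.5392, 0.1225, -0.8332).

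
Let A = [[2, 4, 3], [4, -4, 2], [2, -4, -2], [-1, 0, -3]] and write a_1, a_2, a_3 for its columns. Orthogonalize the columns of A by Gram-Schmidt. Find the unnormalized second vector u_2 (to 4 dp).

u_2 = (5.2800, -1.4400, -2.7200, -0.6400)

q_1 = a_1/‖a_1‖ = (2, 4, 2, -1)/5.0000 = (0.4000, 0.8000, 0.4000, -0.2000).
r_{12} = q_1·a_2 = -3.2000.
u_2 = a_2 + 3.2000·q_1 = (5.2800, -1.4400, -2.7200, -0.6400).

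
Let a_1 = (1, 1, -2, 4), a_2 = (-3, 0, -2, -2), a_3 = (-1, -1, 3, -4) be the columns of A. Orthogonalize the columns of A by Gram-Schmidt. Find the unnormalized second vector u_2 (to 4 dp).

e_1 = a_1/‖a_1‖ = (1, 1, -2, 4)/4.6904 = (0.2132, 0.2132, -0.4264, 0.8528).
r_{12} = e_1·a_2 = -1.4924.
u_2 = a_2 + 1.4924·e_1 = (-2.6818, 0.3182, -2.6364, -0.7273).

u_2 = (-2.6818, 0.3182, -2.6364, -0.7273)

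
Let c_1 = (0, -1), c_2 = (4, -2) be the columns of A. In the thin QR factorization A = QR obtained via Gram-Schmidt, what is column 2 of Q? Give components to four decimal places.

q_1 = c_1/‖c_1‖ = (0, -1)/1.0000 = (0.0000, -1.0000).
r_{12} = q_1·c_2 = 2.0000.
u_2 = c_2 − 2.0000·q_1 = (4.0000, 0.0000).
‖u_2‖ = 4.0000, so q_2 = (1.0000, 0.0000).

q_2 = (1.0000, 0.0000)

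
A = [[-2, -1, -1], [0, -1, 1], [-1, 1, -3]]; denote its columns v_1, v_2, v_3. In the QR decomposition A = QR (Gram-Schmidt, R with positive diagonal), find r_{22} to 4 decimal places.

v_1 = (-2, 0, -1); ‖v_1‖ = 2.2361, so e_1 = (-0.8944, 0.0000, -0.4472).
e_1·v_2 = (-0.8944)·(-1) + 0.0000·(-1) + (-0.4472)·1 = 0.4472.
u_2 = v_2 − 0.4472·e_1 = (-0.6000, -1.0000, 1.2000).
r_{22} = ‖u_2‖ = 1.6733.

r_{22} = 1.6733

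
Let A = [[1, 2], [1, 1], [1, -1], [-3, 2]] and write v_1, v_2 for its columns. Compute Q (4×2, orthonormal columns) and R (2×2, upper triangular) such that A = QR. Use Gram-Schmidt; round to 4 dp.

Q = [[0.2887, 0.7926], [0.2887, 0.4529], [0.2887, -0.2265], [-0.8660, 0.3397]], R = [[3.4641, -1.1547], [0.0000, 2.9439]]

v_1 = (1, 1, 1, -3); ‖v_1‖ = 3.4641, so e_1 = (0.2887, 0.2887, 0.2887, -0.8660).
e_1·v_2 = 0.2887·2 + 0.2887·1 + 0.2887·(-1) + (-0.8660)·2 = -1.1547.
u_2 = v_2 + 1.1547·e_1 = (2.3333, 1.3333, -0.6667, 1.0000).
‖u_2‖ = 2.9439, so e_2 = (0.7926, 0.4529, -0.2265, 0.3397).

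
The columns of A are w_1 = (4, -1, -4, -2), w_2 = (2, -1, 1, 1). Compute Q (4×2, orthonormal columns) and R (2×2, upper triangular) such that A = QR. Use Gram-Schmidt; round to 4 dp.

q_1 = w_1/‖w_1‖ = (4, -1, -4, -2)/6.0828 = (0.6576, -0.1644, -0.6576, -0.3288).
r_{12} = q_1·w_2 = 0.4932.
u_2 = w_2 − 0.4932·q_1 = (1.6757, -0.9189, 1.3243, 1.1622).
‖u_2‖ = 2.5994, so q_2 = (0.6446, -0.3535, 0.5095, 0.4471).

Q = [[0.6576, 0.6446], [-0.1644, -0.3535], [-0.6576, 0.5095], [-0.3288, 0.4471]], R = [[6.0828, 0.4932], [0.0000, 2.5994]]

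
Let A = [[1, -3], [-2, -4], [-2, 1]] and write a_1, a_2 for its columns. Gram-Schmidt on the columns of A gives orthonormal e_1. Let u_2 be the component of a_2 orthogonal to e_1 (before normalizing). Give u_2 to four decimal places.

u_2 = (-3.3333, -3.3333, 1.6667)

a_1 = (1, -2, -2); ‖a_1‖ = 3.0000, so e_1 = (0.3333, -0.6667, -0.6667).
e_1·a_2 = 0.3333·(-3) + (-0.6667)·(-4) + (-0.6667)·1 = 1.0000.
u_2 = a_2 − 1.0000·e_1 = (-3.3333, -3.3333, 1.6667).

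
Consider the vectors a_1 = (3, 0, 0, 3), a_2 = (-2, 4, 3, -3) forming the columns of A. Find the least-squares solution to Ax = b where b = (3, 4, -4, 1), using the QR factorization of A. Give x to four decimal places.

a_1 = (3, 0, 0, 3); ‖a_1‖ = 4.2426, so e_1 = (0.7071, 0.0000, 0.0000, 0.7071).
e_1·a_2 = 0.7071·(-2) + 0.0000·4 + 0.0000·3 + 0.7071·(-3) = -3.5355.
u_2 = a_2 + 3.5355·e_1 = (0.5000, 4.0000, 3.0000, -0.5000).
‖u_2‖ = 5.0498, so e_2 = (0.0990, 0.7921, 0.5941, -0.0990).
Qᵀb = (2.8284, 0.9901).
Back-substitute: x_2 = 0.9901/5.0498 = 0.1961.
x_1 = (2.8284 + 3.5355·0.1961)/4.2426 = 0.8301.

x = (0.8301, 0.1961)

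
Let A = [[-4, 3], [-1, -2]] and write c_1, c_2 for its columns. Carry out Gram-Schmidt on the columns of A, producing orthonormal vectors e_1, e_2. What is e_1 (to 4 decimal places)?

e_1 = (-0.9701, -0.2425)

e_1 = c_1/‖c_1‖ = (-4, -1)/4.1231 = (-0.9701, -0.2425).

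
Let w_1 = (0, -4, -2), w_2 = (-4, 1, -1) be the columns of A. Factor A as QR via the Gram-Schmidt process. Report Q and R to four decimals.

w_1 = (0, -4, -2); ‖w_1‖ = 4.4721, so e_1 = (0.0000, -0.8944, -0.4472).
e_1·w_2 = 0.0000·(-4) + (-0.8944)·1 + (-0.4472)·(-1) = -0.4472.
u_2 = w_2 + 0.4472·e_1 = (-4.0000, 0.6000, -1.2000).
‖u_2‖ = 4.2190, so e_2 = (-0.9481, 0.1422, -0.2844).

Q = [[0.0000, -0.9481], [-0.8944, 0.1422], [-0.4472, -0.2844]], R = [[4.4721, -0.4472], [0.0000, 4.2190]]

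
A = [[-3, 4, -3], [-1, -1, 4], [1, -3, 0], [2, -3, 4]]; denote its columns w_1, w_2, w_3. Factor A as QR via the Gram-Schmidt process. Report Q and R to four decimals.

Q = [[-0.7746, 0.0000, -0.0998], [-0.2582, -0.8083, 0.4688], [0.2582, -0.5774, -0.7481], [0.5164, -0.1155, 0.4589]], R = [[3.8730, -5.1640, 3.3566], [0.0000, 2.8868, -3.6950], [0.0000, 0.0000, 4.0100]]

q_1 = w_1/‖w_1‖ = (-3, -1, 1, 2)/3.8730 = (-0.7746, -0.2582, 0.2582, 0.5164).
r_{12} = q_1·w_2 = -5.1640.
u_2 = w_2 + 5.1640·q_1 = (0.0000, -2.3333, -1.6667, -0.3333).
‖u_2‖ = 2.8868, so q_2 = (0.0000, -0.8083, -0.5774, -0.1155).
r_{13} = q_1·w_3 = 3.3566; r_{23} = q_2·w_3 = -3.6950.
u_3 = w_3 − 3.3566·q_1 + 3.6950·q_2 = (-0.4000, 1.8800, -3.0000, 1.8400).
‖u_3‖ = 4.0100, so q_3 = (-0.0998, 0.4688, -0.7481, 0.4589).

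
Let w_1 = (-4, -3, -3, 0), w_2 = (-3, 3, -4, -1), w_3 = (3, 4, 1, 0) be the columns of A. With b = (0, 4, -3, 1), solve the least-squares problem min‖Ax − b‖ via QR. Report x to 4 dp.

x = (2.8889, -0.4815, 3.4815)

w_1 = (-4, -3, -3, 0); ‖w_1‖ = 5.8310, so e_1 = (-0.6860, -0.5145, -0.5145, 0.0000).
e_1·w_2 = (-0.6860)·(-3) + (-0.5145)·3 + (-0.5145)·(-4) + 0.0000·(-1) = 2.5725.
u_2 = w_2 − 2.5725·e_1 = (-1.2353, 4.3235, -2.6765, -1.0000).
‖u_2‖ = 5.3275, so e_2 = (-0.2319, 0.8115, -0.5024, -0.1877).
e_1·w_3 = (-0.6860)·3 + (-0.5145)·4 + (-0.5145)·1 + 0.0000·0 = -4.6305; e_2·w_3 = (-0.2319)·3 + 0.8115·4 + (-0.5024)·1 + (-0.1877)·0 = 2.0482.
u_3 = w_3 + 4.6305·e_1 − 2.0482·e_2 = (0.2984, -0.0446, -0.3534, 0.3845).
‖u_3‖ = 0.6031, so e_3 = (0.4949, -0.0739, -0.5859, 0.6375).
Qᵀb = (-0.5145, 4.5656, 2.0997).
Back-substitute: x_3 = 2.0997/0.6031 = 3.4815.
x_2 = (4.5656 − 2.0482·3.4815)/5.3275 = -0.4815.
x_1 = (-0.5145 − 2.5725·(-0.4815) + 4.6305·3.4815)/5.8310 = 2.8889.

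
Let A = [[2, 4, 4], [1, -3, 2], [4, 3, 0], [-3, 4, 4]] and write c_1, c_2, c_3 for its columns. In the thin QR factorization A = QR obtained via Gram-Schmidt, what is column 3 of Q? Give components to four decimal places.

q_3 = (0.4651, 0.8066, -0.2107, 0.2979)

c_1 = (2, 1, 4, -3); ‖c_1‖ = 5.4772, so q_1 = (0.3651, 0.1826, 0.7303, -0.5477).
q_1·c_2 = 0.3651·4 + 0.1826·(-3) + 0.7303·3 + (-0.5477)·4 = 0.9129.
u_2 = c_2 − 0.9129·q_1 = (3.6667, -3.1667, 2.3333, 4.5000).
‖u_2‖ = 7.0119, so q_2 = (0.5229, -0.4516, 0.3328, 0.6418).
q_1·c_3 = 0.3651·4 + 0.1826·2 + 0.7303·0 + (-0.5477)·4 = -0.3651; q_2·c_3 = 0.5229·4 + (-0.4516)·2 + 0.3328·0 + 0.6418·4 = 3.7555.
u_3 = c_3 + 0.3651·q_1 − 3.7555·q_2 = (2.1695, 3.7627, -0.9831, 1.3898).
‖u_3‖ = 4.6651, so q_3 = (0.4651, 0.8066, -0.2107, 0.2979).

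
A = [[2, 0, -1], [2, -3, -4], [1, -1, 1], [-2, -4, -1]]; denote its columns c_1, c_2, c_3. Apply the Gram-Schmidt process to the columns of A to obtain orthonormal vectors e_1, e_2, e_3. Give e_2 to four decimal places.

e_1 = c_1/‖c_1‖ = (2, 2, 1, -2)/3.6056 = (0.5547, 0.5547, 0.2774, -0.5547).
r_{12} = e_1·c_2 = 0.2774.
u_2 = c_2 − 0.2774·e_1 = (-0.1538, -3.1538, -1.0769, -3.8462).
‖u_2‖ = 5.0915, so e_2 = (-0.0302, -0.6194, -0.2115, -0.7554).

e_2 = (-0.0302, -0.6194, -0.2115, -0.7554)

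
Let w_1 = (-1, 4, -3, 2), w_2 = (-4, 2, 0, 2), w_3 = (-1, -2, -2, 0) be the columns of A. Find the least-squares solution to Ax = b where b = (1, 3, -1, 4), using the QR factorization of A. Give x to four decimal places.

x = (0.7688, -0.0959, -0.4701)

w_1 = (-1, 4, -3, 2); ‖w_1‖ = 5.4772, so q_1 = (-0.1826, 0.7303, -0.5477, 0.3651).
q_1·w_2 = (-0.1826)·(-4) + 0.7303·2 + (-0.5477)·0 + 0.3651·2 = 2.9212.
u_2 = w_2 − 2.9212·q_1 = (-3.4667, -0.1333, 1.6000, 0.9333).
‖u_2‖ = 3.9328, so q_2 = (-0.8815, -0.0339, 0.4068, 0.2373).
q_1·w_3 = (-0.1826)·(-1) + 0.7303·(-2) + (-0.5477)·(-2) + 0.3651·0 = -0.1826; q_2·w_3 = (-0.8815)·(-1) + (-0.0339)·(-2) + 0.4068·(-2) + 0.2373·0 = 0.1356.
u_3 = w_3 + 0.1826·q_1 − 0.1356·q_2 = (-0.9138, -1.8621, -2.1552, 0.0345).
‖u_3‖ = 2.9914, so q_3 = (-0.3055, -0.6225, -0.7205, 0.0115).
Qᵀb = (4.0166, -0.4407, -1.4063).
Back-substitute: x_3 = -1.4063/2.9914 = -0.4701.
x_2 = (-0.4407 − 0.1356·(-0.4701))/3.9328 = -0.0959.
x_1 = (4.0166 − 2.9212·(-0.0959) + 0.1826·(-0.4701))/5.4772 = 0.7688.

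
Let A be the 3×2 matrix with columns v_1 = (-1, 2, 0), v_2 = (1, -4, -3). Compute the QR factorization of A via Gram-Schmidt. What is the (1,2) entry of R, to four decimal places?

v_1 = (-1, 2, 0); ‖v_1‖ = 2.2361, so e_1 = (-0.4472, 0.8944, 0.0000).
r_{12} = e_1·v_2 = -4.0249.

r_{12} = -4.0249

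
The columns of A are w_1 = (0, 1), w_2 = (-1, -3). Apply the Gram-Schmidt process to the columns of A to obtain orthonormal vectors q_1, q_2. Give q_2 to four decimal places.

q_2 = (-1.0000, 0.0000)

w_1 = (0, 1); ‖w_1‖ = 1.0000, so q_1 = (0.0000, 1.0000).
q_1·w_2 = 0.0000·(-1) + 1.0000·(-3) = -3.0000.
u_2 = w_2 + 3.0000·q_1 = (-1.0000, 0.0000).
‖u_2‖ = 1.0000, so q_2 = (-1.0000, 0.0000).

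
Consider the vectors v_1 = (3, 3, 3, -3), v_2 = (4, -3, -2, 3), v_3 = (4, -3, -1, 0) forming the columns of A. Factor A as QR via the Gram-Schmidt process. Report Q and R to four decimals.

Q = [[0.5000, 0.8575, 0.0138], [0.5000, -0.3430, -0.6612], [0.5000, -0.1715, -0.0964], [-0.5000, 0.3430, -0.7439]], R = [[6.0000, -2.0000, 0.0000], [0.0000, 5.8310, 4.6305], [0.0000, 0.0000, 2.1351]]

v_1 = (3, 3, 3, -3); ‖v_1‖ = 6.0000, so e_1 = (0.5000, 0.5000, 0.5000, -0.5000).
e_1·v_2 = 0.5000·4 + 0.5000·(-3) + 0.5000·(-2) + (-0.5000)·3 = -2.0000.
u_2 = v_2 + 2.0000·e_1 = (5.0000, -2.0000, -1.0000, 2.0000).
‖u_2‖ = 5.8310, so e_2 = (0.8575, -0.3430, -0.1715, 0.3430).
e_1·v_3 = 0.5000·4 + 0.5000·(-3) + 0.5000·(-1) + (-0.5000)·0 = 0.0000; e_2·v_3 = 0.8575·4 + (-0.3430)·(-3) + (-0.1715)·(-1) + 0.3430·0 = 4.6305.
u_3 = v_3 + 0.0000·e_1 − 4.6305·e_2 = (0.0294, -1.4118, -0.2059, -1.5882).
‖u_3‖ = 2.1351, so e_3 = (0.0138, -0.6612, -0.0964, -0.7439).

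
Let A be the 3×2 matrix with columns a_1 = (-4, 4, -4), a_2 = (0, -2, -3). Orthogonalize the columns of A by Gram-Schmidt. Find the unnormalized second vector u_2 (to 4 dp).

a_1 = (-4, 4, -4); ‖a_1‖ = 6.9282, so e_1 = (-0.5774, 0.5774, -0.5774).
e_1·a_2 = (-0.5774)·0 + 0.5774·(-2) + (-0.5774)·(-3) = 0.5774.
u_2 = a_2 − 0.5774·e_1 = (0.3333, -2.3333, -2.6667).

u_2 = (0.3333, -2.3333, -2.6667)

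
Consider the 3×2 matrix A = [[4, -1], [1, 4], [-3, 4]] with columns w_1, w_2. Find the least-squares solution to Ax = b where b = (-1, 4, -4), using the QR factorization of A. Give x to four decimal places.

x = (0.5714, 0.2381)

w_1 = (4, 1, -3); ‖w_1‖ = 5.0990, so q_1 = (0.7845, 0.1961, -0.5883).
q_1·w_2 = 0.7845·(-1) + 0.1961·4 + (-0.5883)·4 = -2.3534.
u_2 = w_2 + 2.3534·q_1 = (0.8462, 4.4615, 2.6154).
‖u_2‖ = 5.2404, so q_2 = (0.1615, 0.8514, 0.4991).
Qᵀb = (2.3534, 1.2477).
Back-substitute: x_2 = 1.2477/5.2404 = 0.2381.
x_1 = (2.3534 + 2.3534·0.2381)/5.0990 = 0.5714.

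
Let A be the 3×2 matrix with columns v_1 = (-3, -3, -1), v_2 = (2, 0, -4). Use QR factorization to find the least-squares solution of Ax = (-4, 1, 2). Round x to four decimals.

e_1 = v_1/‖v_1‖ = (-3, -3, -1)/4.3589 = (-0.6882, -0.6882, -0.2294).
r_{12} = e_1·v_2 = -0.4588.
u_2 = v_2 + 0.4588·e_1 = (1.6842, -0.3158, -4.1053).
‖u_2‖ = 4.4485, so e_2 = (0.3786, -0.0710, -0.9228).
Qᵀb = (1.6059, -3.4311).
Back-substitute: x_2 = -3.4311/4.4485 = -0.7713.
x_1 = (1.6059 + 0.4588·(-0.7713))/4.3589 = 0.2872.

x = (0.2872, -0.7713)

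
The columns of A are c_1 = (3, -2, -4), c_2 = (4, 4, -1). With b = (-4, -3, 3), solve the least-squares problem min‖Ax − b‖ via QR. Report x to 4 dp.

q_1 = c_1/‖c_1‖ = (3, -2, -4)/5.3852 = (0.5571, -0.3714, -0.7428).
r_{12} = q_1·c_2 = 1.4856.
u_2 = c_2 − 1.4856·q_1 = (3.1724, 4.5517, 0.1034).
‖u_2‖ = 5.5492, so q_2 = (0.5717, 0.8203, 0.0186).
Qᵀb = (-3.3425, -4.6916).
Back-substitute: x_2 = -4.6916/5.5492 = -0.8455.
x_1 = (-3.3425 − 1.4856·(-0.8455))/5.3852 = -0.3875.

x = (-0.3875, -0.8455)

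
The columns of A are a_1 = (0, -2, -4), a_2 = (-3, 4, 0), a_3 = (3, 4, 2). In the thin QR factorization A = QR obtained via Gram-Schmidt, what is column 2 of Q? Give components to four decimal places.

a_1 = (0, -2, -4); ‖a_1‖ = 4.4721, so q_1 = (0.0000, -0.4472, -0.8944).
q_1·a_2 = 0.0000·(-3) + (-0.4472)·4 + (-0.8944)·0 = -1.7889.
u_2 = a_2 + 1.7889·q_1 = (-3.0000, 3.2000, -1.6000).
‖u_2‖ = 4.6690, so q_2 = (-0.6425, 0.6854, -0.3427).

q_2 = (-0.6425, 0.6854, -0.3427)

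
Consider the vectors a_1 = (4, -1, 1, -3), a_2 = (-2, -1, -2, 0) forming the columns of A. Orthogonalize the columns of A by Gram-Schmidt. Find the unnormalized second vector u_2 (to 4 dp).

u_2 = (-0.6667, -1.3333, -1.6667, -1.0000)

q_1 = a_1/‖a_1‖ = (4, -1, 1, -3)/5.1962 = (0.7698, -0.1925, 0.1925, -0.5774).
r_{12} = q_1·a_2 = -1.7321.
u_2 = a_2 + 1.7321·q_1 = (-0.6667, -1.3333, -1.6667, -1.0000).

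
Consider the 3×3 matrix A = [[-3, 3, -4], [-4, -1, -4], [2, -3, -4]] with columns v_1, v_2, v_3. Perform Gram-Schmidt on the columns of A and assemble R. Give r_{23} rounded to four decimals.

r_{23} = 3.0089

v_1 = (-3, -4, 2); ‖v_1‖ = 5.3852, so q_1 = (-0.5571, -0.7428, 0.3714).
q_1·v_2 = (-0.5571)·3 + (-0.7428)·(-1) + 0.3714·(-3) = -2.0426.
u_2 = v_2 + 2.0426·q_1 = (1.8621, -2.5172, -2.2414).
‖u_2‖ = 3.8507, so q_2 = (0.4836, -0.6537, -0.5821).
r_{23} = q_2·v_3 = 3.0089.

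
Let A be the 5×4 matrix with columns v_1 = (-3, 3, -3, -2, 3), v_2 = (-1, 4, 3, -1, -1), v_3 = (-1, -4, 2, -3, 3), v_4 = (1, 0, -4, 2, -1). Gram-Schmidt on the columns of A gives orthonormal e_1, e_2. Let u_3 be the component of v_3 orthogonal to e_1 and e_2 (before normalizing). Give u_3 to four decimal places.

u_3 = (-1.2055, -2.8082, 3.1096, -3.2466, 2.5479)

e_1 = v_1/‖v_1‖ = (-3, 3, -3, -2, 3)/6.3246 = (-0.4743, 0.4743, -0.4743, -0.3162, 0.4743).
r_{12} = e_1·v_2 = 0.7906.
u_2 = v_2 − 0.7906·e_1 = (-0.6250, 3.6250, 3.3750, -0.7500, -1.3750).
‖u_2‖ = 5.2321, so e_2 = (-0.1195, 0.6928, 0.6451, -0.1433, -0.2628).
r_{13} = e_1·v_3 = 0.0000; r_{23} = e_2·v_3 = -1.7201.
u_3 = v_3 + 0.0000·e_1 + 1.7201·e_2 = (-1.2055, -2.8082, 3.1096, -3.2466, 2.5479).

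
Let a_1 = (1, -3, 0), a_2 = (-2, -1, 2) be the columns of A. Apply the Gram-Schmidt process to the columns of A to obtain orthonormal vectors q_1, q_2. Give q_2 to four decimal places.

a_1 = (1, -3, 0); ‖a_1‖ = 3.1623, so q_1 = (0.3162, -0.9487, 0.0000).
q_1·a_2 = 0.3162·(-2) + (-0.9487)·(-1) + 0.0000·2 = 0.3162.
u_2 = a_2 − 0.3162·q_1 = (-2.1000, -0.7000, 2.0000).
‖u_2‖ = 2.9833, so q_2 = (-0.7039, -0.2346, 0.6704).

q_2 = (-0.7039, -0.2346, 0.6704)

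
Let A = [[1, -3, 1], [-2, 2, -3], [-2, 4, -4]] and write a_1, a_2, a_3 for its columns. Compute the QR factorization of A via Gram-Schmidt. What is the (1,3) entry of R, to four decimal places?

r_{13} = 5.0000

q_1 = a_1/‖a_1‖ = (1, -2, -2)/3.0000 = (0.3333, -0.6667, -0.6667).
r_{13} = q_1·a_3 = 5.0000.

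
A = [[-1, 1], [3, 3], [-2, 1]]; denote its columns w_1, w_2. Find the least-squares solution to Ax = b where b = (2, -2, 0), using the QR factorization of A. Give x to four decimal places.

x = (-0.5424, -0.0678)

w_1 = (-1, 3, -2); ‖w_1‖ = 3.7417, so e_1 = (-0.2673, 0.8018, -0.5345).
e_1·w_2 = (-0.2673)·1 + 0.8018·3 + (-0.5345)·1 = 1.6036.
u_2 = w_2 − 1.6036·e_1 = (1.4286, 1.7143, 1.8571).
‖u_2‖ = 2.9032, so e_2 = (0.4921, 0.5905, 0.6397).
Qᵀb = (-2.1381, -0.1968).
Back-substitute: x_2 = -0.1968/2.9032 = -0.0678.
x_1 = (-2.1381 − 1.6036·(-0.0678))/3.7417 = -0.5424.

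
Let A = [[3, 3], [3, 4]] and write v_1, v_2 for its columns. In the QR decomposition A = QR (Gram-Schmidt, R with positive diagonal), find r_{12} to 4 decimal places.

r_{12} = 4.9497

v_1 = (3, 3); ‖v_1‖ = 4.2426, so e_1 = (0.7071, 0.7071).
r_{12} = e_1·v_2 = 4.9497.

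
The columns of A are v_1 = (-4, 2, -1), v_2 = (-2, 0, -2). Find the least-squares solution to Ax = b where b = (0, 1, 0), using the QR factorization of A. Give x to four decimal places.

e_1 = v_1/‖v_1‖ = (-4, 2, -1)/4.5826 = (-0.8729, 0.4364, -0.2182).
r_{12} = e_1·v_2 = 2.1822.
u_2 = v_2 − 2.1822·e_1 = (-0.0952, -0.9524, -1.5238).
‖u_2‖ = 1.7995, so e_2 = (-0.0529, -0.5293, -0.8468).
Qᵀb = (0.4364, -0.5293).
Back-substitute: x_2 = -0.5293/1.7995 = -0.2941.
x_1 = (0.4364 − 2.1822·(-0.2941))/4.5826 = 0.2353.

x = (0.2353, -0.2941)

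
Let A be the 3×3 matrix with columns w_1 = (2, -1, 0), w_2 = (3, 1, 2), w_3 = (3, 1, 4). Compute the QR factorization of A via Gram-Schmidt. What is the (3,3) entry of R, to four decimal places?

r_{33} = 1.4907

e_1 = w_1/‖w_1‖ = (2, -1, 0)/2.2361 = (0.8944, -0.4472, 0.0000).
r_{12} = e_1·w_2 = 2.2361.
u_2 = w_2 − 2.2361·e_1 = (1.0000, 2.0000, 2.0000).
‖u_2‖ = 3.0000, so e_2 = (0.3333, 0.6667, 0.6667).
r_{13} = e_1·w_3 = 2.2361; r_{23} = e_2·w_3 = 4.3333.
u_3 = w_3 − 2.2361·e_1 − 4.3333·e_2 = (-0.4444, -0.8889, 1.1111).
r_{33} = ‖u_3‖ = 1.4907.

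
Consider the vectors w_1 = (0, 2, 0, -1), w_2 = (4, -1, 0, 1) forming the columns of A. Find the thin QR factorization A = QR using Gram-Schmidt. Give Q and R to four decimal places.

Q = [[0.0000, 0.9938], [0.8944, 0.0497], [0.0000, 0.0000], [-0.4472, 0.0994]], R = [[2.2361, -1.3416], [0.0000, 4.0249]]

e_1 = w_1/‖w_1‖ = (0, 2, 0, -1)/2.2361 = (0.0000, 0.8944, 0.0000, -0.4472).
r_{12} = e_1·w_2 = -1.3416.
u_2 = w_2 + 1.3416·e_1 = (4.0000, 0.2000, 0.0000, 0.4000).
‖u_2‖ = 4.0249, so e_2 = (0.9938, 0.0497, 0.0000, 0.0994).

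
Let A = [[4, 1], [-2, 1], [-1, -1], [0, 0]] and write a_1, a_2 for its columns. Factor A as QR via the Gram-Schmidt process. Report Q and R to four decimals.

e_1 = a_1/‖a_1‖ = (4, -2, -1, 0)/4.5826 = (0.8729, -0.4364, -0.2182, 0.0000).
r_{12} = e_1·a_2 = 0.6547.
u_2 = a_2 − 0.6547·e_1 = (0.4286, 1.2857, -0.8571, 0.0000).
‖u_2‖ = 1.6036, so e_2 = (0.2673, 0.8018, -0.5345, 0.0000).

Q = [[0.8729, 0.2673], [-0.4364, 0.8018], [-0.2182, -0.5345], [0.0000, 0.0000]], R = [[4.5826, 0.6547], [0.0000, 1.6036]]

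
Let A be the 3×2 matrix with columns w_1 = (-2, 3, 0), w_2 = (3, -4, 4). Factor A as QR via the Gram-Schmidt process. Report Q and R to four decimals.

w_1 = (-2, 3, 0); ‖w_1‖ = 3.6056, so q_1 = (-0.5547, 0.8321, 0.0000).
q_1·w_2 = (-0.5547)·3 + 0.8321·(-4) + 0.0000·4 = -4.9923.
u_2 = w_2 + 4.9923·q_1 = (0.2308, 0.1538, 4.0000).
‖u_2‖ = 4.0096, so q_2 = (0.0576, 0.0384, 0.9976).

Q = [[-0.5547, 0.0576], [0.8321, 0.0384], [0.0000, 0.9976]], R = [[3.6056, -4.9923], [0.0000, 4.0096]]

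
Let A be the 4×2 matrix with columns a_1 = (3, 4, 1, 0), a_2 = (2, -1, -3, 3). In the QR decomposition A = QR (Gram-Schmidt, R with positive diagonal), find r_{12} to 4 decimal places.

q_1 = a_1/‖a_1‖ = (3, 4, 1, 0)/5.0990 = (0.5883, 0.7845, 0.1961, 0.0000).
r_{12} = q_1·a_2 = -0.1961.

r_{12} = -0.1961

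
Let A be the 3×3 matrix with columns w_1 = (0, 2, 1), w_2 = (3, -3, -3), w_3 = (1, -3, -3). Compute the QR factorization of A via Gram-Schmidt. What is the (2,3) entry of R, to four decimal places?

r_{23} = 1.4606

e_1 = w_1/‖w_1‖ = (0, 2, 1)/2.2361 = (0.0000, 0.8944, 0.4472).
r_{12} = e_1·w_2 = -4.0249.
u_2 = w_2 + 4.0249·e_1 = (3.0000, 0.6000, -1.2000).
‖u_2‖ = 3.2863, so e_2 = (0.9129, 0.1826, -0.3651).
r_{23} = e_2·w_3 = 1.4606.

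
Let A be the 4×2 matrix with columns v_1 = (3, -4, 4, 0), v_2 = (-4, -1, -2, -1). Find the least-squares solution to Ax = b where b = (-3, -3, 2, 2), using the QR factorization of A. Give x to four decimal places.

x = (0.5975, 0.8437)

q_1 = v_1/‖v_1‖ = (3, -4, 4, 0)/6.4031 = (0.4685, -0.6247, 0.6247, 0.0000).
r_{12} = q_1·v_2 = -2.4988.
u_2 = v_2 + 2.4988·q_1 = (-2.8293, -2.5610, -0.4390, -1.0000).
‖u_2‖ = 3.9694, so q_2 = (-0.7128, -0.6452, -0.1106, -0.2519).
Qᵀb = (1.7179, 3.3488).
Back-substitute: x_2 = 3.3488/3.9694 = 0.8437.
x_1 = (1.7179 + 2.4988·0.8437)/6.4031 = 0.5975.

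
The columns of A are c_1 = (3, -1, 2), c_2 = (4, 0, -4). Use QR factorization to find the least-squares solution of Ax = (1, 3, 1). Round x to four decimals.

c_1 = (3, -1, 2); ‖c_1‖ = 3.7417, so q_1 = (0.8018, -0.2673, 0.5345).
q_1·c_2 = 0.8018·4 + (-0.2673)·0 + 0.5345·(-4) = 1.0690.
u_2 = c_2 − 1.0690·q_1 = (3.1429, 0.2857, -4.5714).
‖u_2‖ = 5.5549, so q_2 = (0.5658, 0.0514, -0.8230).
Qᵀb = (0.5345, -0.1029).
Back-substitute: x_2 = -0.1029/5.5549 = -0.0185.
x_1 = (0.5345 − 1.0690·(-0.0185))/3.7417 = 0.1481.

x = (0.1481, -0.0185)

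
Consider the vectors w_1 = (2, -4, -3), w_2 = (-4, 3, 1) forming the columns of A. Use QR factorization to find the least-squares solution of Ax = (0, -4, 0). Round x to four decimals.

e_1 = w_1/‖w_1‖ = (2, -4, -3)/5.3852 = (0.3714, -0.7428, -0.5571).
r_{12} = e_1·w_2 = -4.2710.
u_2 = w_2 + 4.2710·e_1 = (-2.4138, -0.1724, -1.3793).
‖u_2‖ = 2.7854, so e_2 = (-0.8666, -0.0619, -0.4952).
Qᵀb = (2.9711, 0.2476).
Back-substitute: x_2 = 0.2476/2.7854 = 0.0889.
x_1 = (2.9711 + 4.2710·0.0889)/5.3852 = 0.6222.

x = (0.6222, 0.0889)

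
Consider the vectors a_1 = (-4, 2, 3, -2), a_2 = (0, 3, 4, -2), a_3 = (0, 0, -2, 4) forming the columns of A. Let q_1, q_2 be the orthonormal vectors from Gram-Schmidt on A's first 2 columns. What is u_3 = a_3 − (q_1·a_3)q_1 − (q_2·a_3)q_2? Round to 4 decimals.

a_1 = (-4, 2, 3, -2); ‖a_1‖ = 5.7446, so q_1 = (-0.6963, 0.3482, 0.5222, -0.3482).
q_1·a_2 = (-0.6963)·0 + 0.3482·3 + 0.5222·4 + (-0.3482)·(-2) = 3.8297.
u_2 = a_2 − 3.8297·q_1 = (2.6667, 1.6667, 2.0000, -0.6667).
‖u_2‖ = 3.7859, so q_2 = (0.7044, 0.4402, 0.5283, -0.1761).
q_1·a_3 = (-0.6963)·0 + 0.3482·0 + 0.5222·(-2) + (-0.3482)·4 = -2.4371; q_2·a_3 = 0.7044·0 + 0.4402·0 + 0.5283·(-2) + (-0.1761)·4 = -1.7609.
u_3 = a_3 + 2.4371·q_1 + 1.7609·q_2 = (-0.4567, 1.6237, 0.2030, 2.8414).

u_3 = (-0.4567, 1.6237, 0.2030, 2.8414)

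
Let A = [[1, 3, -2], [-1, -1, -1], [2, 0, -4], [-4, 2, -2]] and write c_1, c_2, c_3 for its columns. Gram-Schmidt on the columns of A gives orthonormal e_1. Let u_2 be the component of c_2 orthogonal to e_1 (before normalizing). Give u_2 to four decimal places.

e_1 = c_1/‖c_1‖ = (1, -1, 2, -4)/4.6904 = (0.2132, -0.2132, 0.4264, -0.8528).
r_{12} = e_1·c_2 = -0.8528.
u_2 = c_2 + 0.8528·e_1 = (3.1818, -1.1818, 0.3636, 1.2727).

u_2 = (3.1818, -1.1818, 0.3636, 1.2727)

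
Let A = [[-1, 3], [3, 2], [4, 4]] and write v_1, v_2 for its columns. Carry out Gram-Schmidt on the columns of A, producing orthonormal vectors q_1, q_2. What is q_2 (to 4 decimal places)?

q_1 = v_1/‖v_1‖ = (-1, 3, 4)/5.0990 = (-0.1961, 0.5883, 0.7845).
r_{12} = q_1·v_2 = 3.7262.
u_2 = v_2 − 3.7262·q_1 = (3.7308, -0.1923, 1.0769).
‖u_2‖ = 3.8879, so q_2 = (0.9596, -0.0495, 0.2770).

q_2 = (0.9596, -0.0495, 0.2770)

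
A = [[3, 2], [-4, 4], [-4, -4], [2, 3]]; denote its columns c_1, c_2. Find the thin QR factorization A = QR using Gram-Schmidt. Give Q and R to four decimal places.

Q = [[0.4472, 0.1856], [-0.5963, 0.7837], [-0.5963, -0.4537], [0.2981, 0.3815]], R = [[6.7082, 1.7889], [0.0000, 6.4653]]

c_1 = (3, -4, -4, 2); ‖c_1‖ = 6.7082, so e_1 = (0.4472, -0.5963, -0.5963, 0.2981).
e_1·c_2 = 0.4472·2 + (-0.5963)·4 + (-0.5963)·(-4) + 0.2981·3 = 1.7889.
u_2 = c_2 − 1.7889·e_1 = (1.2000, 5.0667, -2.9333, 2.4667).
‖u_2‖ = 6.4653, so e_2 = (0.1856, 0.7837, -0.4537, 0.3815).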